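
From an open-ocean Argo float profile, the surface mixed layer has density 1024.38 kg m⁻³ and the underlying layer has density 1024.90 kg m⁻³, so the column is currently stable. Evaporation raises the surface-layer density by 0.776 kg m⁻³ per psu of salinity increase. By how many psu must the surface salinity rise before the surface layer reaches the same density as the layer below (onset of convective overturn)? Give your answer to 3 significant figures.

Density deficit of the surface layer: 1024.90 − 1024.38 = 0.52 kg m⁻³.
Required change = 0.52 / 0.776 = 0.670 psu.

0.670 psu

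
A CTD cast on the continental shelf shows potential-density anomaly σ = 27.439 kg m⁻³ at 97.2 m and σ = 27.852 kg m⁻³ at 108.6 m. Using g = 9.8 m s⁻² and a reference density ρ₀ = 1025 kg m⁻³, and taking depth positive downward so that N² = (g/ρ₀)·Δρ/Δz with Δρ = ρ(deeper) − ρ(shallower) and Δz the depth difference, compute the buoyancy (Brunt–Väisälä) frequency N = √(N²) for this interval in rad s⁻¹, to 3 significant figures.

0.0186 rad s⁻¹

Δρ = 1027.852 − 1027.439 = 0.413 kg m⁻³ over Δz = 108.6 − 97.2 = 11.4 m.
N² = (9.8/1025) × (0.413/11.4) = 3.4638 × 10⁻⁴ s⁻².
N = √(3.4638 × 10⁻⁴) = 0.018611 rad s⁻¹ ≈ 0.0186 rad s⁻¹.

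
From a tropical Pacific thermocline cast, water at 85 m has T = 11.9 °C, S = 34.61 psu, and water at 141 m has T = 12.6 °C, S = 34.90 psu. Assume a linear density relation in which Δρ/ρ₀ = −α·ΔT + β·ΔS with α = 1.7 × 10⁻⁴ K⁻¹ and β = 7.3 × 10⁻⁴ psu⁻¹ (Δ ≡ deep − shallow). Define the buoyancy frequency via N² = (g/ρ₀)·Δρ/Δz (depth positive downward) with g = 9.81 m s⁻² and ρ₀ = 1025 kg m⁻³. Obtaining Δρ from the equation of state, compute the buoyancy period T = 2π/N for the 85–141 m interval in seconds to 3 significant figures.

ΔT = +0.7 K, ΔS = +0.29 psu (deep − shallow).
Δρ/ρ₀ = −αΔT + βΔS = -1.19 × 10⁻⁴ + 2.117 × 10⁻⁴ = 9.27 × 10⁻⁵, so Δρ ≈ 0.09502 kg m⁻³.
N² = (g/ρ₀)·Δρ/Δz = g·(Δρ/ρ₀)/Δz = 9.81 × 9.27 × 10⁻⁵ / 56 = 1.6239 × 10⁻⁵ s⁻².
N = √(1.6239 × 10⁻⁵) = 4.0298 × 10⁻³ rad s⁻¹ → T = 2π/N = 1.5592 × 10³ s ≈ 1.56 × 10³ s.

1.56 × 10³ s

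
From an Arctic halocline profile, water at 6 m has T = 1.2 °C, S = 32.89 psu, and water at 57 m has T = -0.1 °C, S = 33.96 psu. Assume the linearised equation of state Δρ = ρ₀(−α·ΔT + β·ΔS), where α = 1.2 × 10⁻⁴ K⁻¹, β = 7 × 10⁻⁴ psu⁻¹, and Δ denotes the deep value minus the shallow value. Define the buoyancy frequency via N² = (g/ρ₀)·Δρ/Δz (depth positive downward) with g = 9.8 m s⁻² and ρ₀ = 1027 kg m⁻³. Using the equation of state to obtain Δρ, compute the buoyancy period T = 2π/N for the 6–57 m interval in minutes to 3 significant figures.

ΔT = -1.3 K, ΔS = +1.07 psu (deep − shallow).
Δρ/ρ₀ = −αΔT + βΔS = 1.56 × 10⁻⁴ + 7.49 × 10⁻⁴ = 9.05 × 10⁻⁴, so Δρ ≈ 0.9294 kg m⁻³.
N² = (g/ρ₀)·Δρ/Δz = g·(Δρ/ρ₀)/Δz = 9.8 × 9.05 × 10⁻⁴ / 51 = 1.7390 × 10⁻⁴ s⁻².
N = √(1.7390 × 10⁻⁴) = 0.013187 rad s⁻¹ → T = 2π/N = 476.47 s = 7.9412 min ≈ 7.94 min.

7.94 min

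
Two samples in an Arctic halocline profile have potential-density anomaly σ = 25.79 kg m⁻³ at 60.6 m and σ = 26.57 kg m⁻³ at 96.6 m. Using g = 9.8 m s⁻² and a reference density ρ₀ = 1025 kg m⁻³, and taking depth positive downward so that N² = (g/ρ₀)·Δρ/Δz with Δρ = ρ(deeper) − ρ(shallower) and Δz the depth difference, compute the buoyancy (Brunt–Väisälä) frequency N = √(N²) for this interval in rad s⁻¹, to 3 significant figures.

0.0144 rad s⁻¹

Δρ = 1026.57 − 1025.79 = 0.78 kg m⁻³ over Δz = 96.6 − 60.6 = 36 m.
N² = (9.8/1025) × (0.78/36) = 2.0715 × 10⁻⁴ s⁻².
N = √(2.0715 × 10⁻⁴) = 0.014393 rad s⁻¹ ≈ 0.0144 rad s⁻¹.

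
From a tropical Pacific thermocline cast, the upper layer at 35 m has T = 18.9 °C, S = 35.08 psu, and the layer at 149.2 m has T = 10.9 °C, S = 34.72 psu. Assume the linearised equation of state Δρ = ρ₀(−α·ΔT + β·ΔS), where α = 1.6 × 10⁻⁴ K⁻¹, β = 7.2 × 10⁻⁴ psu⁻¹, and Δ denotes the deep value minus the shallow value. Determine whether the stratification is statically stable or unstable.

stable

ΔT = 10.9 − 18.9 = -8.0 K and ΔS = 34.72 − 35.08 = -0.36 psu (deep − shallow).
−αΔT = 1.28 × 10⁻³; βΔS = -2.592 × 10⁻⁴; sum Δρ/ρ₀ = 1.0208 × 10⁻³.
Δρ/ρ₀ > 0, so Δρ > 0: deeper water is denser → statically stable.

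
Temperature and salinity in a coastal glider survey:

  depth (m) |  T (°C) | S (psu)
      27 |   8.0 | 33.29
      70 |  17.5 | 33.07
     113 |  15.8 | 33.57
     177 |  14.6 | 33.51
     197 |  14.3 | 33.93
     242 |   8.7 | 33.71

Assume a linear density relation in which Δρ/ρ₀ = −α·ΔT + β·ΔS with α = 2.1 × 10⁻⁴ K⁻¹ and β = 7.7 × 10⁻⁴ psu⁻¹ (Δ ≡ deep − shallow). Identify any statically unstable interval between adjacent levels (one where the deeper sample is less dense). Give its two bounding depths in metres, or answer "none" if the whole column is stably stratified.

27–70 m

Evaluate Δρ/ρ₀ = −αΔT + βΔS across each adjacent pair:
  27–70 m: −αΔT+βΔS = −(2.1 × 10⁻⁴)(+9.5)+(7.7 × 10⁻⁴)(-0.22) = -2.2 × 10⁻³ → UNSTABLE
  70–113 m: −αΔT+βΔS = −(2.1 × 10⁻⁴)(-1.7)+(7.7 × 10⁻⁴)(+0.50) = 7.4 × 10⁻⁴ → stable
  113–177 m: −αΔT+βΔS = −(2.1 × 10⁻⁴)(-1.2)+(7.7 × 10⁻⁴)(-0.06) = 2.1 × 10⁻⁴ → stable
  177–197 m: −αΔT+βΔS = −(2.1 × 10⁻⁴)(-0.3)+(7.7 × 10⁻⁴)(+0.42) = 3.9 × 10⁻⁴ → stable
  197–242 m: −αΔT+βΔS = −(2.1 × 10⁻⁴)(-5.6)+(7.7 × 10⁻⁴)(-0.22) = 1.0 × 10⁻³ → stable
The 27–70 m interval has Δρ < 0: lighter water underlies denser water.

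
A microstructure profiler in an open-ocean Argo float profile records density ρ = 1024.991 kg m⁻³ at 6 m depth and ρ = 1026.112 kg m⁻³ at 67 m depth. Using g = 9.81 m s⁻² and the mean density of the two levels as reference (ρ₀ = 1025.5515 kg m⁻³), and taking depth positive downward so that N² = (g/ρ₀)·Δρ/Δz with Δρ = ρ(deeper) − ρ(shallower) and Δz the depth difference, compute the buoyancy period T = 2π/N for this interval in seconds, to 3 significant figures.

474 s

Δρ = 1026.112 − 1024.991 = 1.121 kg m⁻³ over Δz = 67 − 6 = 61 m.
N² = (9.81/1025.5515) × (1.121/61) = 1.7579 × 10⁻⁴ s⁻².
N = √(1.7579 × 10⁻⁴) = 0.013259 rad s⁻¹, so T = 2π/N = 473.88 s ≈ 474 s.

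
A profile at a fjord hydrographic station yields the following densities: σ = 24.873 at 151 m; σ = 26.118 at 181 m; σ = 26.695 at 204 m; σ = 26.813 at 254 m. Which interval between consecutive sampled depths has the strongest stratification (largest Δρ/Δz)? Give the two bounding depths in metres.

151–181 m

Compute the density gradient over each adjacent pair:
  151–181 m: Δρ/Δz = 1.245/30 = 0.042 kg m⁻⁴
  181–204 m: Δρ/Δz = 0.577/23 = 0.025 kg m⁻⁴
  204–254 m: Δρ/Δz = 0.118/50 = 2.4 × 10⁻³ kg m⁻⁴
The largest gradient is in the 151–181 m interval — the pycnocline.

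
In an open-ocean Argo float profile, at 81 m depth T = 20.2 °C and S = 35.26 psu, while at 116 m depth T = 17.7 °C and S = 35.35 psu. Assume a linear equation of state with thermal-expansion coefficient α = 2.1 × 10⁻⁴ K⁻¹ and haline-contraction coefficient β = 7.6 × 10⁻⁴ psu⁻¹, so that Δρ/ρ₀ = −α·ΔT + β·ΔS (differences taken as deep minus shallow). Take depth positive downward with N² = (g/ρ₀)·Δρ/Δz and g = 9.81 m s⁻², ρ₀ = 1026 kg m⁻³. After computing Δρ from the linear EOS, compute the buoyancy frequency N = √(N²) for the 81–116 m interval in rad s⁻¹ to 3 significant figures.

0.0129 rad s⁻¹

ΔT = -2.5 K, ΔS = +0.09 psu (deep − shallow).
Δρ/ρ₀ = −αΔT + βΔS = 5.25 × 10⁻⁴ + 6.84 × 10⁻⁵ = 5.934 × 10⁻⁴, so Δρ ≈ 0.6088 kg m⁻³.
N² = (g/ρ₀)·Δρ/Δz = g·(Δρ/ρ₀)/Δz = 9.81 × 5.934 × 10⁻⁴ / 35 = 1.6632 × 10⁻⁴ s⁻².
N = √(1.6632 × 10⁻⁴) = 0.012897 rad s⁻¹ ≈ 0.0129 rad s⁻¹.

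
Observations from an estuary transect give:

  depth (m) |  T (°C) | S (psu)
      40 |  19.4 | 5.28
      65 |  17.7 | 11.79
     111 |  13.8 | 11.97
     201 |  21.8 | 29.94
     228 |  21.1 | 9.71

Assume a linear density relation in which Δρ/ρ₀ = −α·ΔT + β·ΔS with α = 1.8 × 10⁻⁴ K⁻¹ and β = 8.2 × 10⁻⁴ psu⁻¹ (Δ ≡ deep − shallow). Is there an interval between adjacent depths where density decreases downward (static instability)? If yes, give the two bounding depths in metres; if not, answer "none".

201–228 m

Evaluate Δρ/ρ₀ = −αΔT + βΔS across each adjacent pair:
  40–65 m: −αΔT+βΔS = −(1.8 × 10⁻⁴)(-1.7)+(8.2 × 10⁻⁴)(+6.51) = 5.6 × 10⁻³ → stable
  65–111 m: −αΔT+βΔS = −(1.8 × 10⁻⁴)(-3.9)+(8.2 × 10⁻⁴)(+0.18) = 8.5 × 10⁻⁴ → stable
  111–201 m: −αΔT+βΔS = −(1.8 × 10⁻⁴)(+8.0)+(8.2 × 10⁻⁴)(+17.97) = 0.013 → stable
  201–228 m: −αΔT+βΔS = −(1.8 × 10⁻⁴)(-0.7)+(8.2 × 10⁻⁴)(-20.23) = -0.016 → UNSTABLE
The 201–228 m interval has Δρ < 0: lighter water underlies denser water.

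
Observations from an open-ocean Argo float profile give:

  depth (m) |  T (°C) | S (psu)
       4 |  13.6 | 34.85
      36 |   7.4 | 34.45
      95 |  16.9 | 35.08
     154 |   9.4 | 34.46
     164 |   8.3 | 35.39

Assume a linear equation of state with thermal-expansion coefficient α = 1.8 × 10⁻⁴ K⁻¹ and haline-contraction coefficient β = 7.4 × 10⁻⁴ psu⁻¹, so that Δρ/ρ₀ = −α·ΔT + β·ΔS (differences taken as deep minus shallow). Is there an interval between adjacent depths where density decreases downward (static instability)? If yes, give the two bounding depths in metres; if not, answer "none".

36–95 m

Evaluate Δρ/ρ₀ = −αΔT + βΔS across each adjacent pair:
  4–36 m: −αΔT+βΔS = −(1.8 × 10⁻⁴)(-6.2)+(7.4 × 10⁻⁴)(-0.40) = 8.2 × 10⁻⁴ → stable
  36–95 m: −αΔT+βΔS = −(1.8 × 10⁻⁴)(+9.5)+(7.4 × 10⁻⁴)(+0.63) = -1.2 × 10⁻³ → UNSTABLE
  95–154 m: −αΔT+βΔS = −(1.8 × 10⁻⁴)(-7.5)+(7.4 × 10⁻⁴)(-0.62) = 8.9 × 10⁻⁴ → stable
  154–164 m: −αΔT+βΔS = −(1.8 × 10⁻⁴)(-1.1)+(7.4 × 10⁻⁴)(+0.93) = 8.9 × 10⁻⁴ → stable
The 36–95 m interval has Δρ < 0: lighter water underlies denser water.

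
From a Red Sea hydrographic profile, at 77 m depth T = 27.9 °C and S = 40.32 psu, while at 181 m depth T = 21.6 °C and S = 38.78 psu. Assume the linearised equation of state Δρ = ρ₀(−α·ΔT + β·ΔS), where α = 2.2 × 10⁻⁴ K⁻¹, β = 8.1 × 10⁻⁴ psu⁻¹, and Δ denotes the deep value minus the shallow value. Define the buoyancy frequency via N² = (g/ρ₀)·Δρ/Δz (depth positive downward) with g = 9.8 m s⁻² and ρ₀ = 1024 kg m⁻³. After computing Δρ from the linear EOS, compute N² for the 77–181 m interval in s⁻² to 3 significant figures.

1.31 × 10⁻⁵ s⁻²

ΔT = -6.3 K, ΔS = -1.54 psu (deep − shallow).
Δρ/ρ₀ = −αΔT + βΔS = 1.386 × 10⁻³ − 1.2474 × 10⁻³ = 1.386 × 10⁻⁴, so Δρ ≈ 0.1419 kg m⁻³.
N² = (g/ρ₀)·Δρ/Δz = g·(Δρ/ρ₀)/Δz = 9.8 × 1.386 × 10⁻⁴ / 104 = 1.3060 × 10⁻⁵ s⁻² ≈ 1.31 × 10⁻⁵ s⁻².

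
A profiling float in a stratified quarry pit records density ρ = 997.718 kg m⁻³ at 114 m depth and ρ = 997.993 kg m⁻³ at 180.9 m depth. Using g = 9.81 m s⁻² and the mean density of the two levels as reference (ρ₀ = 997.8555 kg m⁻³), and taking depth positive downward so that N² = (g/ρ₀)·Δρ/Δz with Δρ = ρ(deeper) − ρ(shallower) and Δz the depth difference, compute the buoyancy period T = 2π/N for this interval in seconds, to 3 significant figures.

988 s

Δρ = 997.993 − 997.718 = 0.275 kg m⁻³ over Δz = 180.9 − 114 = 66.9 m.
N² = (9.81/997.8555) × (0.275/66.9) = 4.0412 × 10⁻⁵ s⁻².
N = √(4.0412 × 10⁻⁵) = 6.3570 × 10⁻³ rad s⁻¹, so T = 2π/N = 988.39 s ≈ 988 s.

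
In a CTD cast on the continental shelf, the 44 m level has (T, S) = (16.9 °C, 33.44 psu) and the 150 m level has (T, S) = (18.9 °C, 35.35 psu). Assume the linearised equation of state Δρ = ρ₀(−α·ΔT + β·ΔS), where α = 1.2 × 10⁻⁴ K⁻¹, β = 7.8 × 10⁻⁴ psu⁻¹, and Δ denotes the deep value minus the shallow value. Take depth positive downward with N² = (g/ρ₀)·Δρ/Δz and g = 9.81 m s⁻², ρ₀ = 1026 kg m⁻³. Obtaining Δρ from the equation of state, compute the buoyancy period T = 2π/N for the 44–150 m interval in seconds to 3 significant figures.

584 s

ΔT = +2.0 K, ΔS = +1.91 psu (deep − shallow).
Δρ/ρ₀ = −αΔT + βΔS = -2.40 × 10⁻⁴ + 1.4898 × 10⁻³ = 1.2498 × 10⁻³, so Δρ ≈ 1.282 kg m⁻³.
N² = (g/ρ₀)·Δρ/Δz = g·(Δρ/ρ₀)/Δz = 9.81 × 1.2498 × 10⁻³ / 106 = 1.1567 × 10⁻⁴ s⁻².
N = √(1.1567 × 10⁻⁴) = 0.010755 rad s⁻¹ → T = 2π/N = 584.21 s ≈ 584 s.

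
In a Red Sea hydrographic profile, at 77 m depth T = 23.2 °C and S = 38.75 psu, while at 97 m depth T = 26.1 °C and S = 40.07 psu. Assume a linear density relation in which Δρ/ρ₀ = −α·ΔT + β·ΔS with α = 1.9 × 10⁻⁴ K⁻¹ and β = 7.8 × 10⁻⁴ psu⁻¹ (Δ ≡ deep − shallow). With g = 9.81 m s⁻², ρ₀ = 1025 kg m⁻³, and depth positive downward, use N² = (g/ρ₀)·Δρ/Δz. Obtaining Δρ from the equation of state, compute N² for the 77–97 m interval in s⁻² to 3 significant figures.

2.35 × 10⁻⁴ s⁻²

ΔT = +2.9 K, ΔS = +1.32 psu (deep − shallow).
Δρ/ρ₀ = −αΔT + βΔS = -5.51 × 10⁻⁴ + 1.0296 × 10⁻³ = 4.786 × 10⁻⁴, so Δρ ≈ 0.4906 kg m⁻³.
N² = (g/ρ₀)·Δρ/Δz = g·(Δρ/ρ₀)/Δz = 9.81 × 4.786 × 10⁻⁴ / 20 = 2.3475 × 10⁻⁴ s⁻² ≈ 2.35 × 10⁻⁴ s⁻².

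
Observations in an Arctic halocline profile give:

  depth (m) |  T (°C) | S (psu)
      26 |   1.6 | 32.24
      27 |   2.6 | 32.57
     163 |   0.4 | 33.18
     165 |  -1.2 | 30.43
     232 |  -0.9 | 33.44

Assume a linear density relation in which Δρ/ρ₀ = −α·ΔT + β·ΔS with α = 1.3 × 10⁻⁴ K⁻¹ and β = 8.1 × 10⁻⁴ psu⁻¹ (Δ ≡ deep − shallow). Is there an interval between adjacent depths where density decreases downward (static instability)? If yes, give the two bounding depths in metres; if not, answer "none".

Evaluate Δρ/ρ₀ = −αΔT + βΔS across each adjacent pair:
  26–27 m: −αΔT+βΔS = −(1.3 × 10⁻⁴)(+1.0)+(8.1 × 10⁻⁴)(+0.33) = 1.4 × 10⁻⁴ → stable
  27–163 m: −αΔT+βΔS = −(1.3 × 10⁻⁴)(-2.2)+(8.1 × 10⁻⁴)(+0.61) = 7.8 × 10⁻⁴ → stable
  163–165 m: −αΔT+βΔS = −(1.3 × 10⁻⁴)(-1.6)+(8.1 × 10⁻⁴)(-2.75) = -2.0 × 10⁻³ → UNSTABLE
  165–232 m: −αΔT+βΔS = −(1.3 × 10⁻⁴)(+0.3)+(8.1 × 10⁻⁴)(+3.01) = 2.4 × 10⁻³ → stable
The 163–165 m interval has Δρ < 0: lighter water underlies denser water.

163–165 m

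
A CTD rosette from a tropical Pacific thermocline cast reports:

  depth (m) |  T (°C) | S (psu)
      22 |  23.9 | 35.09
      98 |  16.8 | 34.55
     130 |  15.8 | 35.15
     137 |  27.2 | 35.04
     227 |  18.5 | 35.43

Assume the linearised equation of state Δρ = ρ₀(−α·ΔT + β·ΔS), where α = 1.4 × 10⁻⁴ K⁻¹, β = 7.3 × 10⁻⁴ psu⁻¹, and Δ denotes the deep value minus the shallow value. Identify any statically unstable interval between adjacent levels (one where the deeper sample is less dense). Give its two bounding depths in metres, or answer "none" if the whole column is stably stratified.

Evaluate Δρ/ρ₀ = −αΔT + βΔS across each adjacent pair:
  22–98 m: −αΔT+βΔS = −(1.4 × 10⁻⁴)(-7.1)+(7.3 × 10⁻⁴)(-0.54) = 6.0 × 10⁻⁴ → stable
  98–130 m: −αΔT+βΔS = −(1.4 × 10⁻⁴)(-1.0)+(7.3 × 10⁻⁴)(+0.60) = 5.8 × 10⁻⁴ → stable
  130–137 m: −αΔT+βΔS = −(1.4 × 10⁻⁴)(+11.4)+(7.3 × 10⁻⁴)(-0.11) = -1.7 × 10⁻³ → UNSTABLE
  137–227 m: −αΔT+βΔS = −(1.4 × 10⁻⁴)(-8.7)+(7.3 × 10⁻⁴)(+0.39) = 1.5 × 10⁻³ → stable
The 130–137 m interval has Δρ < 0: lighter water underlies denser water.

130–137 m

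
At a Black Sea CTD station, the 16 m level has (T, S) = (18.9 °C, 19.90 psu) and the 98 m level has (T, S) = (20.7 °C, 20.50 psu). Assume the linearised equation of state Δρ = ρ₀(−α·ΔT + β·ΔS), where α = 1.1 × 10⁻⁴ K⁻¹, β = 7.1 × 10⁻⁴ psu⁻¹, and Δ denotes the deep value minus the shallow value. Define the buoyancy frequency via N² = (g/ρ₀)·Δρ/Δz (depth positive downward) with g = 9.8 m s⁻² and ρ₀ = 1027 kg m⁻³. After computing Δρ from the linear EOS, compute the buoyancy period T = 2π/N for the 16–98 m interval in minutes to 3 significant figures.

ΔT = +1.8 K, ΔS = +0.60 psu (deep − shallow).
Δρ/ρ₀ = −αΔT + βΔS = -1.98 × 10⁻⁴ + 4.26 × 10⁻⁴ = 2.28 × 10⁻⁴, so Δρ ≈ 0.2342 kg m⁻³.
N² = (g/ρ₀)·Δρ/Δz = g·(Δρ/ρ₀)/Δz = 9.8 × 2.28 × 10⁻⁴ / 82 = 2.7249 × 10⁻⁵ s⁻².
N = √(2.7249 × 10⁻⁵) = 5.2201 × 10⁻³ rad s⁻¹ → T = 2π/N = 1.2037 × 10³ s = 20.062 min ≈ 20.1 min.

20.1 min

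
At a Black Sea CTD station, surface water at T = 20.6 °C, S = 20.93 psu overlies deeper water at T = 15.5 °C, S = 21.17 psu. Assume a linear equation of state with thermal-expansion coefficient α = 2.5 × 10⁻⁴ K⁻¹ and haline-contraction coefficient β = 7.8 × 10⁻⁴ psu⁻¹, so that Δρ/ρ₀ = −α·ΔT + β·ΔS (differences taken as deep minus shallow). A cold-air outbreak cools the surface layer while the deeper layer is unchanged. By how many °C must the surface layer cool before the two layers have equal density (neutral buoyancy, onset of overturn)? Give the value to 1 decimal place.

Neutral buoyancy requires Δρ = 0, i.e. −α(T_deep − T_surf′) + β(S_deep − S_surf) = 0.
T_surf′ = T_deep − (β/α)·ΔS = 15.5 − (7.8 × 10⁻⁴/2.5 × 10⁻⁴)·(+0.24) = 14.751 °C.
Cooling required: 20.6 − (14.751) = 5.849 °C.

5.8 °C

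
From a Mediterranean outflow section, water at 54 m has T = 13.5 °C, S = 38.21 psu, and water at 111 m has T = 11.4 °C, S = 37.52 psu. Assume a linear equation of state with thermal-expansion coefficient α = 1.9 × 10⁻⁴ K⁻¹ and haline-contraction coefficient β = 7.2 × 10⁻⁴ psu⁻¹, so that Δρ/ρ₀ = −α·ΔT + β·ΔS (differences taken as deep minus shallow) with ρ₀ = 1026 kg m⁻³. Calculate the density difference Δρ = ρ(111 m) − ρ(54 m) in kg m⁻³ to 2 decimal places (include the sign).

ΔT = -2.1 K, ΔS = -0.69 psu (deep − shallow).
Δρ/ρ₀ = −(1.9 × 10⁻⁴)(-2.1) + (7.2 × 10⁻⁴)(-0.69) = -9.78 × 10⁻⁵.
Δρ = 1026 × (-9.78 × 10⁻⁵) = -0.10 kg m⁻³.
Negative Δρ: lighter below, statically unstable.

-0.10 kg m⁻³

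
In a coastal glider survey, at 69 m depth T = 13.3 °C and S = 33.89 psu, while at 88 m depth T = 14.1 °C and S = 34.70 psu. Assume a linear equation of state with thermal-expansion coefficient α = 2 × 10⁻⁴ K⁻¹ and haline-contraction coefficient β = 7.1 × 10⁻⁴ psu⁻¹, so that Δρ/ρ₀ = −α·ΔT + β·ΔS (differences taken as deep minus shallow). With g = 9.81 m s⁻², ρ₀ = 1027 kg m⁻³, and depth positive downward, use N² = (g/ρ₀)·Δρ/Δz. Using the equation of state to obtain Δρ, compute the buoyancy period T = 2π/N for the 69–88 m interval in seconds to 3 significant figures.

ΔT = +0.8 K, ΔS = +0.81 psu (deep − shallow).
Δρ/ρ₀ = −αΔT + βΔS = -1.60 × 10⁻⁴ + 5.751 × 10⁻⁴ = 4.151 × 10⁻⁴, so Δρ ≈ 0.4263 kg m⁻³.
N² = (g/ρ₀)·Δρ/Δz = g·(Δρ/ρ₀)/Δz = 9.81 × 4.151 × 10⁻⁴ / 19 = 2.1432 × 10⁻⁴ s⁻².
N = √(2.1432 × 10⁻⁴) = 0.014640 rad s⁻¹ → T = 2π/N = 429.18 s ≈ 429 s.

429 s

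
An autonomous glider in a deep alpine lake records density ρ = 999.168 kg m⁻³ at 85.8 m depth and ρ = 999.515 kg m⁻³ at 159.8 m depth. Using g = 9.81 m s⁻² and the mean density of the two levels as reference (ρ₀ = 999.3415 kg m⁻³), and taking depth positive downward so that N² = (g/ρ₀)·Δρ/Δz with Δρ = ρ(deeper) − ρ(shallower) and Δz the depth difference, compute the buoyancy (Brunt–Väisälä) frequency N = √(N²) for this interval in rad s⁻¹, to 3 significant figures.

6.78 × 10⁻³ rad s⁻¹

Δρ = 999.515 − 999.168 = 0.347 kg m⁻³ over Δz = 159.8 − 85.8 = 74 m.
N² = (9.81/999.3415) × (0.347/74) = 4.6031 × 10⁻⁵ s⁻².
N = √(4.6031 × 10⁻⁵) = 6.7846 × 10⁻³ rad s⁻¹ ≈ 6.78 × 10⁻³ rad s⁻¹.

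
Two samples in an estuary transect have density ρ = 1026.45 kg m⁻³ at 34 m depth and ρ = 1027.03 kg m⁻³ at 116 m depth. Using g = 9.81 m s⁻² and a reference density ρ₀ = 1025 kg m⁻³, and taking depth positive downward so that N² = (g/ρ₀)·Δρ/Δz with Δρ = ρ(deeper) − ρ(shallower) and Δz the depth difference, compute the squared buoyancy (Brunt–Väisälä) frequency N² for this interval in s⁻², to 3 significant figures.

Δρ = 1027.03 − 1026.45 = 0.58 kg m⁻³ over Δz = 116 − 34 = 82 m.
N² = (9.81/1025) × (0.58/82) = 6.7695 × 10⁻⁵ s⁻² ≈ 6.77 × 10⁻⁵ s⁻².

6.77 × 10⁻⁵ s⁻²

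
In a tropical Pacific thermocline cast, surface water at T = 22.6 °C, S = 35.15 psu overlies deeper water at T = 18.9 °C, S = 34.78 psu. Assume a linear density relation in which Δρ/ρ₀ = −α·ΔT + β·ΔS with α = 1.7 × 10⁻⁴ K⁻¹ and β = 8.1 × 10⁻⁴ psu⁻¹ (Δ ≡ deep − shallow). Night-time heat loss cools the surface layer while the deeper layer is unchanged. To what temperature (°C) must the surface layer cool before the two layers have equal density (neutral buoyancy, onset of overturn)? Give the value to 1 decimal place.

20.7 °C

Neutral buoyancy requires Δρ = 0, i.e. −α(T_deep − T_surf′) + β(S_deep − S_surf) = 0.
T_surf′ = T_deep − (β/α)·ΔS = 18.9 − (8.1 × 10⁻⁴/1.7 × 10⁻⁴)·(-0.37) = 20.663 °C.
Cooling required: 22.6 − (20.663) = 1.937 °C.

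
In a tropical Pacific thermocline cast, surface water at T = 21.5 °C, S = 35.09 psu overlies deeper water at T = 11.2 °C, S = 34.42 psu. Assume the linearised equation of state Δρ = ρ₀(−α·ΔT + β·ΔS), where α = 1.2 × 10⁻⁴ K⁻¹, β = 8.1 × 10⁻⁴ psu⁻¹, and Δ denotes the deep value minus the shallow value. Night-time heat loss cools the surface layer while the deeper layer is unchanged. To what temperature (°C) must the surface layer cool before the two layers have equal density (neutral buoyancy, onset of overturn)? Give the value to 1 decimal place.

15.7 °C

Neutral buoyancy requires Δρ = 0, i.e. −α(T_deep − T_surf′) + β(S_deep − S_surf) = 0.
T_surf′ = T_deep − (β/α)·ΔS = 11.2 − (8.1 × 10⁻⁴/1.2 × 10⁻⁴)·(-0.67) = 15.723 °C.
Cooling required: 21.5 − (15.723) = 5.777 °C.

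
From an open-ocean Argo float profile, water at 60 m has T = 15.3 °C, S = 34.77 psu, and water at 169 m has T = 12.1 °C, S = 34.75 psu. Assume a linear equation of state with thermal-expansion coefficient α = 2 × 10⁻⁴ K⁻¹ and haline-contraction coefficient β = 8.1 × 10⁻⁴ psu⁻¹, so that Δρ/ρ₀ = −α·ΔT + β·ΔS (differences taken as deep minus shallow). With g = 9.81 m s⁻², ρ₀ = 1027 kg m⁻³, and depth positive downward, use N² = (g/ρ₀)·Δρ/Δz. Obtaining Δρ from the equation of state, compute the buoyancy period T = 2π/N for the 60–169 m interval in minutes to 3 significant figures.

14.0 min

ΔT = -3.2 K, ΔS = -0.02 psu (deep − shallow).
Δρ/ρ₀ = −αΔT + βΔS = 6.40 × 10⁻⁴ − 1.62 × 10⁻⁵ = 6.238 × 10⁻⁴, so Δρ ≈ 0.6406 kg m⁻³.
N² = (g/ρ₀)·Δρ/Δz = g·(Δρ/ρ₀)/Δz = 9.81 × 6.238 × 10⁻⁴ / 109 = 5.6142 × 10⁻⁵ s⁻².
N = √(5.6142 × 10⁻⁵) = 7.4928 × 10⁻³ rad s⁻¹ → T = 2π/N = 838.56 s = 13.976 min ≈ 14.0 min.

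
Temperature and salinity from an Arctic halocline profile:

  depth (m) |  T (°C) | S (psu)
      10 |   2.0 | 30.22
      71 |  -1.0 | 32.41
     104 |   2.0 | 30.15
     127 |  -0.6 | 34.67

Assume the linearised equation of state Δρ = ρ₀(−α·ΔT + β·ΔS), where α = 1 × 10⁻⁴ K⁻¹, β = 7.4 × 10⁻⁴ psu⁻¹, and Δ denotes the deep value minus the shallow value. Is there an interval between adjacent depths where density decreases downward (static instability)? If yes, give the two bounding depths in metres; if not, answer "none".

Evaluate Δρ/ρ₀ = −αΔT + βΔS across each adjacent pair:
  10–71 m: −αΔT+βΔS = −(1 × 10⁻⁴)(-3.0)+(7.4 × 10⁻⁴)(+2.19) = 1.9 × 10⁻³ → stable
  71–104 m: −αΔT+βΔS = −(1 × 10⁻⁴)(+3.0)+(7.4 × 10⁻⁴)(-2.26) = -2.0 × 10⁻³ → UNSTABLE
  104–127 m: −αΔT+βΔS = −(1 × 10⁻⁴)(-2.6)+(7.4 × 10⁻⁴)(+4.52) = 3.6 × 10⁻³ → stable
The 71–104 m interval has Δρ < 0: lighter water underlies denser water.

71–104 m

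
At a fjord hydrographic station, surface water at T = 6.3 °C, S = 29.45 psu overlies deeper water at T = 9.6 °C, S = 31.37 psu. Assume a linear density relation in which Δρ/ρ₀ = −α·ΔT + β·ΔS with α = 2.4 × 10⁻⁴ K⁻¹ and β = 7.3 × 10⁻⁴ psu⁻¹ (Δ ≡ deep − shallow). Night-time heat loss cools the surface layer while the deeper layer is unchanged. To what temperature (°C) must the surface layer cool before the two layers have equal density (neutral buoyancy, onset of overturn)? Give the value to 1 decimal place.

Neutral buoyancy requires Δρ = 0, i.e. −α(T_deep − T_surf′) + β(S_deep − S_surf) = 0.
T_surf′ = T_deep − (β/α)·ΔS = 9.6 − (7.3 × 10⁻⁴/2.4 × 10⁻⁴)·(+1.92) = 3.760 °C.
Cooling required: 6.3 − (3.760) = 2.540 °C.

3.8 °C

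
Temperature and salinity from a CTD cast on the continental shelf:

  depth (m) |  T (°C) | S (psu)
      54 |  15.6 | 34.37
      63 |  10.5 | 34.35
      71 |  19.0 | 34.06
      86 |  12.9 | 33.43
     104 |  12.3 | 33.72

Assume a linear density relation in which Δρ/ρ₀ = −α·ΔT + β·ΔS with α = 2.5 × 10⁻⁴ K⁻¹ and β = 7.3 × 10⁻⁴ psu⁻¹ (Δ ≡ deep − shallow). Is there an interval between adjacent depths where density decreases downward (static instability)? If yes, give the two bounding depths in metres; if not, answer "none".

63–71 m

Evaluate Δρ/ρ₀ = −αΔT + βΔS across each adjacent pair:
  54–63 m: −αΔT+βΔS = −(2.5 × 10⁻⁴)(-5.1)+(7.3 × 10⁻⁴)(-0.02) = 1.3 × 10⁻³ → stable
  63–71 m: −αΔT+βΔS = −(2.5 × 10⁻⁴)(+8.5)+(7.3 × 10⁻⁴)(-0.29) = -2.3 × 10⁻³ → UNSTABLE
  71–86 m: −αΔT+βΔS = −(2.5 × 10⁻⁴)(-6.1)+(7.3 × 10⁻⁴)(-0.63) = 1.1 × 10⁻³ → stable
  86–104 m: −αΔT+βΔS = −(2.5 × 10⁻⁴)(-0.6)+(7.3 × 10⁻⁴)(+0.29) = 3.6 × 10⁻⁴ → stable
The 63–71 m interval has Δρ < 0: lighter water underlies denser water.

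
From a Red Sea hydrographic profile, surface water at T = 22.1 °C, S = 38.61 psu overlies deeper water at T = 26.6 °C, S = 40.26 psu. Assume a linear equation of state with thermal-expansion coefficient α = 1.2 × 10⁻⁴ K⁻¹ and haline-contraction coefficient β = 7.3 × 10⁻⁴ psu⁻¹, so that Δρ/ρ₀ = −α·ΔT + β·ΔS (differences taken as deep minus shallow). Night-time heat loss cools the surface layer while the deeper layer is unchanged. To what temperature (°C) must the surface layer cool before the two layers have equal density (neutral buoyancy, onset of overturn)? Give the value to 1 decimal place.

Neutral buoyancy requires Δρ = 0, i.e. −α(T_deep − T_surf′) + β(S_deep − S_surf) = 0.
T_surf′ = T_deep − (β/α)·ΔS = 26.6 − (7.3 × 10⁻⁴/1.2 × 10⁻⁴)·(+1.65) = 16.562 °C.
Cooling required: 22.1 − (16.562) = 5.538 °C.

16.6 °C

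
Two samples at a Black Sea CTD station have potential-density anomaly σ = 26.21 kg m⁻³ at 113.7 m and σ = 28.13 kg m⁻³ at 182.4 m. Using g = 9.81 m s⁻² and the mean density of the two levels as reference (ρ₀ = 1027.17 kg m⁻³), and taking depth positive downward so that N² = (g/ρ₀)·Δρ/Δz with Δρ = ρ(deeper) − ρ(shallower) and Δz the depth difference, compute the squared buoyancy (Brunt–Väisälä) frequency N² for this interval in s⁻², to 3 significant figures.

Δρ = 1028.13 − 1026.21 = 1.92 kg m⁻³ over Δz = 182.4 − 113.7 = 68.7 m.
N² = (9.81/1027.17) × (1.92/68.7) = 2.6691 × 10⁻⁴ s⁻² ≈ 2.67 × 10⁻⁴ s⁻².
N² > 0, so the interval is statically stable.

2.67 × 10⁻⁴ s⁻²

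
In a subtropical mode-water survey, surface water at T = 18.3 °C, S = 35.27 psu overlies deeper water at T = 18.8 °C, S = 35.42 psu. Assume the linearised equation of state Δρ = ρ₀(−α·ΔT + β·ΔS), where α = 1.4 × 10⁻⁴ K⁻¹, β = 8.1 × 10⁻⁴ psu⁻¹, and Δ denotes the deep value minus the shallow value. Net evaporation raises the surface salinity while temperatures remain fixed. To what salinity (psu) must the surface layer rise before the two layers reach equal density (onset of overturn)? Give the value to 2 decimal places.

35.33 psu

Neutral buoyancy requires −α(T_deep − T_surf) + β(S_deep − S_surf′) = 0.
S_surf′ = S_deep − (α/β)·ΔT = 35.42 − (1.4 × 10⁻⁴/8.1 × 10⁻⁴)·(+0.5) = 35.3336 psu.
Increase required: 35.3336 − 35.27 = 0.0636 psu.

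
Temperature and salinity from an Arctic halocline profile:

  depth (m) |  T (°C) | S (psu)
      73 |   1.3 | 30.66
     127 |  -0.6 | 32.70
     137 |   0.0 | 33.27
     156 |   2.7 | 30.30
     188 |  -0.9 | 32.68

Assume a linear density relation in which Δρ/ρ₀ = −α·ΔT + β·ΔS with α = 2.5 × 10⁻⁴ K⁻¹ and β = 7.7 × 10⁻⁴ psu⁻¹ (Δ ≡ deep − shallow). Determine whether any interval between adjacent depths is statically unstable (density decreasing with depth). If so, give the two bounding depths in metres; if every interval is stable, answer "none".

Evaluate Δρ/ρ₀ = −αΔT + βΔS across each adjacent pair:
  73–127 m: −αΔT+βΔS = −(2.5 × 10⁻⁴)(-1.9)+(7.7 × 10⁻⁴)(+2.04) = 2.0 × 10⁻³ → stable
  127–137 m: −αΔT+βΔS = −(2.5 × 10⁻⁴)(+0.6)+(7.7 × 10⁻⁴)(+0.57) = 2.9 × 10⁻⁴ → stable
  137–156 m: −αΔT+βΔS = −(2.5 × 10⁻⁴)(+2.7)+(7.7 × 10⁻⁴)(-2.97) = -3.0 × 10⁻³ → UNSTABLE
  156–188 m: −αΔT+βΔS = −(2.5 × 10⁻⁴)(-3.6)+(7.7 × 10⁻⁴)(+2.38) = 2.7 × 10⁻³ → stable
The 137–156 m interval has Δρ < 0: lighter water underlies denser water.

137–156 m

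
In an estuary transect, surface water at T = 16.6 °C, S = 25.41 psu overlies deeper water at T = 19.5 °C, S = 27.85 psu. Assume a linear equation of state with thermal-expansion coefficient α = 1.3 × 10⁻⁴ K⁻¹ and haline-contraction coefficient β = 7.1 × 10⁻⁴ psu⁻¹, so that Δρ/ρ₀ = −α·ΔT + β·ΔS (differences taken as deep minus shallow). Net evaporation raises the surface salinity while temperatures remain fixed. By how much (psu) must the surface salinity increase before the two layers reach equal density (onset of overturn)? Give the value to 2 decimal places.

1.91 psu

Neutral buoyancy requires −α(T_deep − T_surf) + β(S_deep − S_surf′) = 0.
S_surf′ = S_deep − (α/β)·ΔT = 27.85 − (1.3 × 10⁻⁴/7.1 × 10⁻⁴)·(+2.9) = 27.3190 psu.
Increase required: 27.3190 − 25.41 = 1.9090 psu.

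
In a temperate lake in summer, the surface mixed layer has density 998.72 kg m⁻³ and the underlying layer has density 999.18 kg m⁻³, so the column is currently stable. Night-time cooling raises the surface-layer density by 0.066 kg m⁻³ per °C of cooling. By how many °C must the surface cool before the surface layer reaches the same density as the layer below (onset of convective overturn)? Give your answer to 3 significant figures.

Density deficit of the surface layer: 999.18 − 998.72 = 0.46 kg m⁻³.
Required change = 0.46 / 0.066 = 6.97 °C.

6.97 °C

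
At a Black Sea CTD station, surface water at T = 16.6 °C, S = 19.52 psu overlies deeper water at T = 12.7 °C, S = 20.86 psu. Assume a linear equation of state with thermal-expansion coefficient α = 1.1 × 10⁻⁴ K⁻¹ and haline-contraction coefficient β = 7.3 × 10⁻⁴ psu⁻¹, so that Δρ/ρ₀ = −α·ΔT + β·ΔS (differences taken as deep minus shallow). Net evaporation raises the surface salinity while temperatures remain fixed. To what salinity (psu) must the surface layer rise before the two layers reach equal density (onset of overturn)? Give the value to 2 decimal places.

Neutral buoyancy requires −α(T_deep − T_surf) + β(S_deep − S_surf′) = 0.
S_surf′ = S_deep − (α/β)·ΔT = 20.86 − (1.1 × 10⁻⁴/7.3 × 10⁻⁴)·(-3.9) = 21.4477 psu.
Increase required: 21.4477 − 19.52 = 1.9277 psu.

21.45 psu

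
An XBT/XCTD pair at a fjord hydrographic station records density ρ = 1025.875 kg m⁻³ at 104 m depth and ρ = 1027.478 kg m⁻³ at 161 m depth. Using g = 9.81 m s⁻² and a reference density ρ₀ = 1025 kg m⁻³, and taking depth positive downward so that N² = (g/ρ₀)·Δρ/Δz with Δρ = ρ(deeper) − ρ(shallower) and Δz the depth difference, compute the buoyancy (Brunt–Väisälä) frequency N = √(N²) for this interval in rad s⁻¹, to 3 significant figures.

Δρ = 1027.478 − 1025.875 = 1.603 kg m⁻³ over Δz = 161 − 104 = 57 m.
N² = (9.81/1025) × (1.603/57) = 2.6916 × 10⁻⁴ s⁻².
N = √(2.6916 × 10⁻⁴) = 0.016406 rad s⁻¹ ≈ 0.0164 rad s⁻¹.

0.0164 rad s⁻¹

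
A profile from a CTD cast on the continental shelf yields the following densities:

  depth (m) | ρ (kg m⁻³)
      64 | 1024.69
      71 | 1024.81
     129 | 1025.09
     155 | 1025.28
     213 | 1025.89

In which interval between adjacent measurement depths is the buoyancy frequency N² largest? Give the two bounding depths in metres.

Compute the density gradient over each adjacent pair:
  64–71 m: Δρ/Δz = 0.12/7 = 0.017 kg m⁻⁴
  71–129 m: Δρ/Δz = 0.28/58 = 4.8 × 10⁻³ kg m⁻⁴
  129–155 m: Δρ/Δz = 0.19/26 = 7.3 × 10⁻³ kg m⁻⁴
  155–213 m: Δρ/Δz = 0.61/58 = 0.011 kg m⁻⁴
The largest gradient is in the 64–71 m interval — the pycnocline.

64–71 m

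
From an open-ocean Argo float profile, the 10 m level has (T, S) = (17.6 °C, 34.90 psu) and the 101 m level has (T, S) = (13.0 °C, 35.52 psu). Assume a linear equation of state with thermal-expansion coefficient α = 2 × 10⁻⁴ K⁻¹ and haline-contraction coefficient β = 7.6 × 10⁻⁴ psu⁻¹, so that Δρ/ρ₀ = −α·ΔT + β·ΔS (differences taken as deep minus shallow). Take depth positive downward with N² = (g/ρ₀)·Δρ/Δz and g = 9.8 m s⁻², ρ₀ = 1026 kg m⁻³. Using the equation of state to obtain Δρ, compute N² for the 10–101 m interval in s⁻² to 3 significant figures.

ΔT = -4.6 K, ΔS = +0.62 psu (deep − shallow).
Δρ/ρ₀ = −αΔT + βΔS = 9.20 × 10⁻⁴ + 4.712 × 10⁻⁴ = 1.3912 × 10⁻³, so Δρ ≈ 1.427 kg m⁻³.
N² = (g/ρ₀)·Δρ/Δz = g·(Δρ/ρ₀)/Δz = 9.8 × 1.3912 × 10⁻³ / 91 = 1.4982 × 10⁻⁴ s⁻² ≈ 1.50 × 10⁻⁴ s⁻².

1.50 × 10⁻⁴ s⁻²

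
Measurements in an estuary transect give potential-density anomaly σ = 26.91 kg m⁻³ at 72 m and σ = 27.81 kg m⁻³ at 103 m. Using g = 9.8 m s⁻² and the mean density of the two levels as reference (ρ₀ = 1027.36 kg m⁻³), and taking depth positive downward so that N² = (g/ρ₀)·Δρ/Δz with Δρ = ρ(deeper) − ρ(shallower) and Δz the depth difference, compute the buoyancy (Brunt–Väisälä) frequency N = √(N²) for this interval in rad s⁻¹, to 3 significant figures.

0.0166 rad s⁻¹

Δρ = 1027.81 − 1026.91 = 0.90 kg m⁻³ over Δz = 103 − 72 = 31 m.
N² = (9.8/1027.36) × (0.90/31) = 2.7694 × 10⁻⁴ s⁻².
N = √(2.7694 × 10⁻⁴) = 0.016642 rad s⁻¹ ≈ 0.0166 rad s⁻¹.
A positive N² confirms static stability across the interval.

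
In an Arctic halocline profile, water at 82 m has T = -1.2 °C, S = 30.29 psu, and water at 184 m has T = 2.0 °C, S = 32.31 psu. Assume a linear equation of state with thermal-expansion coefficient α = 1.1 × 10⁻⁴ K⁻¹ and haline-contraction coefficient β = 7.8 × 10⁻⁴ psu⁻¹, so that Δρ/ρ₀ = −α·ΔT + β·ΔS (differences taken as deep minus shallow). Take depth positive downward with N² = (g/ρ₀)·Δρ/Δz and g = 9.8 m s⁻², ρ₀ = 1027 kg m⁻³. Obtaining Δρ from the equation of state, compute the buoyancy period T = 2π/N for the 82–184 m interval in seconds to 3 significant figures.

ΔT = +3.2 K, ΔS = +2.02 psu (deep − shallow).
Δρ/ρ₀ = −αΔT + βΔS = -3.52 × 10⁻⁴ + 1.5756 × 10⁻³ = 1.2236 × 10⁻³, so Δρ ≈ 1.257 kg m⁻³.
N² = (g/ρ₀)·Δρ/Δz = g·(Δρ/ρ₀)/Δz = 9.8 × 1.2236 × 10⁻³ / 102 = 1.1756 × 10⁻⁴ s⁻².
N = √(1.1756 × 10⁻⁴) = 0.010843 rad s⁻¹ → T = 2π/N = 579.47 s ≈ 579 s.

579 s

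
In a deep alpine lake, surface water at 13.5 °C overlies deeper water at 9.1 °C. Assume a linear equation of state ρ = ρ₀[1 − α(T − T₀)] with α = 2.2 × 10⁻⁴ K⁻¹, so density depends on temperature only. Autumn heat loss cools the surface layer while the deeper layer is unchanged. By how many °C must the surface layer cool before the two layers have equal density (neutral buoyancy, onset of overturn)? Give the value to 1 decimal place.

With temperature the only control, equal density requires T_surf′ = T_deep.
T_surf′ = 9.1 °C.
Cooling required: 13.5 − 9.1 = 4.4 °C.

4.4 °C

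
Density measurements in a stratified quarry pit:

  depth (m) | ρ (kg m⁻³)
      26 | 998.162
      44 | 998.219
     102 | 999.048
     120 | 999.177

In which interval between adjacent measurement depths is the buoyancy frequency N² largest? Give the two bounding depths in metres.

44–102 m

Compute the density gradient over each adjacent pair:
  26–44 m: Δρ/Δz = 0.057/18 = 3.2 × 10⁻³ kg m⁻⁴
  44–102 m: Δρ/Δz = 0.829/58 = 0.014 kg m⁻⁴
  102–120 m: Δρ/Δz = 0.129/18 = 7.2 × 10⁻³ kg m⁻⁴
The largest gradient is in the 44–102 m interval — the pycnocline.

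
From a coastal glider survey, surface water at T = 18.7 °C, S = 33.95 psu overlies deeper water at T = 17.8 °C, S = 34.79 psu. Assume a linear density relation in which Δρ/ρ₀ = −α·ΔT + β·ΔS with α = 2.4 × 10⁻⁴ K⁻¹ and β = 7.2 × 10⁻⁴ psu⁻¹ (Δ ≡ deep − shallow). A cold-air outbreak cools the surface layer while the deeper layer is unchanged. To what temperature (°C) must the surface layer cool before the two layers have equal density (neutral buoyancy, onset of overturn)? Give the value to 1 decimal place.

Neutral buoyancy requires Δρ = 0, i.e. −α(T_deep − T_surf′) + β(S_deep − S_surf) = 0.
T_surf′ = T_deep − (β/α)·ΔS = 17.8 − (7.2 × 10⁻⁴/2.4 × 10⁻⁴)·(+0.84) = 15.280 °C.
Cooling required: 18.7 − (15.280) = 3.420 °C.

15.3 °C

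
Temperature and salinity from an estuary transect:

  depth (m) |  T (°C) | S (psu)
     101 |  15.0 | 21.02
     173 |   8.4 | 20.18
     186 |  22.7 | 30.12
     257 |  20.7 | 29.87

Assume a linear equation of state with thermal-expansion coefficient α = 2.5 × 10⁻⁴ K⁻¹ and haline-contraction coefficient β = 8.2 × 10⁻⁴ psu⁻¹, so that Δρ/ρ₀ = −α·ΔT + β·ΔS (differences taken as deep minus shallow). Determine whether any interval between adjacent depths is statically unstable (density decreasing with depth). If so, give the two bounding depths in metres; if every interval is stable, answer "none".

none

Evaluate Δρ/ρ₀ = −αΔT + βΔS across each adjacent pair:
  101–173 m: −αΔT+βΔS = −(2.5 × 10⁻⁴)(-6.6)+(8.2 × 10⁻⁴)(-0.84) = 9.6 × 10⁻⁴ → stable
  173–186 m: −αΔT+βΔS = −(2.5 × 10⁻⁴)(+14.3)+(8.2 × 10⁻⁴)(+9.94) = 4.6 × 10⁻³ → stable
  186–257 m: −αΔT+βΔS = −(2.5 × 10⁻⁴)(-2.0)+(8.2 × 10⁻⁴)(-0.25) = 3.0 × 10⁻⁴ → stable
Every interval has Δρ > 0: the column is stably stratified throughout.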